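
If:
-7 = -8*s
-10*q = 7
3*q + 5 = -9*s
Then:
No Solution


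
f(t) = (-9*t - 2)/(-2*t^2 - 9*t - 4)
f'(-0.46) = 222.83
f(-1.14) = 2.26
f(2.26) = 0.65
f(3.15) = 0.58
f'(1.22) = -0.06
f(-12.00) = -0.58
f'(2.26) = -0.08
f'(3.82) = -0.06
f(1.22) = 0.72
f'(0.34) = 0.25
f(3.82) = 0.54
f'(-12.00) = -0.07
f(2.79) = 0.61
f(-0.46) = -7.56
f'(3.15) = -0.07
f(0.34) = 0.69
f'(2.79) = -0.07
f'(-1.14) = 0.28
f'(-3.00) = -4.80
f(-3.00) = 5.00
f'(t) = (-9*t - 2)*(4*t + 9)/(-2*t^2 - 9*t - 4)^2 - 9/(-2*t^2 - 9*t - 4) = 2*(-9*t^2 - 4*t + 9)/(4*t^4 + 36*t^3 + 97*t^2 + 72*t + 16)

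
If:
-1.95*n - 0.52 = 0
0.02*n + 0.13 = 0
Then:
No Solution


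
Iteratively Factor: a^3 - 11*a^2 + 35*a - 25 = (a - 1)*(a^2 - 10*a + 25) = (a - 5)*(a - 1)*(a - 5)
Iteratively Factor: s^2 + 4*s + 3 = (s + 1)*(s + 3)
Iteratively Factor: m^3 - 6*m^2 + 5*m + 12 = (m + 1)*(m^2 - 7*m + 12) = (m - 3)*(m + 1)*(m - 4)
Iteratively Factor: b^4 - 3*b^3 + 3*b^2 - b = (b)*(b^3 - 3*b^2 + 3*b - 1) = b*(b - 1)*(b^2 - 2*b + 1) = b*(b - 1)^2*(b - 1)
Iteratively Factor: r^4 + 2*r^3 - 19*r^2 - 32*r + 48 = (r + 3)*(r^3 - r^2 - 16*r + 16) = (r + 3)*(r + 4)*(r^2 - 5*r + 4) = (r - 4)*(r + 3)*(r + 4)*(r - 1)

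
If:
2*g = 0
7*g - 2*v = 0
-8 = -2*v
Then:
No Solution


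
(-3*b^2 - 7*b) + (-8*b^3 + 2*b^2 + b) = -8*b^3 - b^2 - 6*b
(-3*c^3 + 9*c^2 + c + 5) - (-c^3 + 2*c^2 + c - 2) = -2*c^3 + 7*c^2 + 7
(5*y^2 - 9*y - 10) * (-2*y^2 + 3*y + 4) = -10*y^4 + 33*y^3 + 13*y^2 - 66*y - 40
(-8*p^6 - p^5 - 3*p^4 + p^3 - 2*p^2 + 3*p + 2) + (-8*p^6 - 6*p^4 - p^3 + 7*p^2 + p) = -16*p^6 - p^5 - 9*p^4 + 5*p^2 + 4*p + 2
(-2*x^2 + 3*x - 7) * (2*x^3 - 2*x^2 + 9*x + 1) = -4*x^5 + 10*x^4 - 38*x^3 + 39*x^2 - 60*x - 7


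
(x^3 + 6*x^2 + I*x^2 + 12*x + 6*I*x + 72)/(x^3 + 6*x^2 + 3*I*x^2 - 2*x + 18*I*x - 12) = (x^2 + I*x + 12)/(x^2 + 3*I*x - 2)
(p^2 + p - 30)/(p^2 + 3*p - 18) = (p - 5)/(p - 3)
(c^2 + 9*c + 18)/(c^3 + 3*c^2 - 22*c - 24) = (c + 3)/(c^2 - 3*c - 4)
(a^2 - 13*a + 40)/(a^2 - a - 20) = (a - 8)/(a + 4)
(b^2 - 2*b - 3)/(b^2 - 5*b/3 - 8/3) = 3*(b - 3)/(3*b - 8)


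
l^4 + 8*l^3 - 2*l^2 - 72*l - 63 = (l - 3)*(l + 1)*(l + 3)*(l + 7)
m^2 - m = m*(m - 1)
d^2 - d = d*(d - 1)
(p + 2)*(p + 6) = p^2 + 8*p + 12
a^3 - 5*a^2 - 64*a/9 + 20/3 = (a - 6)*(a - 2/3)*(a + 5/3)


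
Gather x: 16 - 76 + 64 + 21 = 25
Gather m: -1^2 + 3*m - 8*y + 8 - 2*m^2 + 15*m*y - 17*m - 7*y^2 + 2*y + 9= -2*m^2 + m*(15*y - 14) - 7*y^2 - 6*y + 16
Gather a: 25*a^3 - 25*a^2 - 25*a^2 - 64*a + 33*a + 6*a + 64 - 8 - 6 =25*a^3 - 50*a^2 - 25*a + 50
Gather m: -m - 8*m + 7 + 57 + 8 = 72 - 9*m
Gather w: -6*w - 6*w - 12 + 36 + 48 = 72 - 12*w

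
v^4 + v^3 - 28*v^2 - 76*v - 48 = (v - 6)*(v + 1)*(v + 2)*(v + 4)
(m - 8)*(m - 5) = m^2 - 13*m + 40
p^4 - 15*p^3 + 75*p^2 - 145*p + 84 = (p - 7)*(p - 4)*(p - 3)*(p - 1)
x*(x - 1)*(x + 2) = x^3 + x^2 - 2*x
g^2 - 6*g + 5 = (g - 5)*(g - 1)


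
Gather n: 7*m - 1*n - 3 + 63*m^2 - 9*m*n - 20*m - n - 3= 63*m^2 - 13*m + n*(-9*m - 2) - 6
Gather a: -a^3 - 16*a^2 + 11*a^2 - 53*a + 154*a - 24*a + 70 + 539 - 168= -a^3 - 5*a^2 + 77*a + 441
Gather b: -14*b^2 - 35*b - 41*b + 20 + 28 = -14*b^2 - 76*b + 48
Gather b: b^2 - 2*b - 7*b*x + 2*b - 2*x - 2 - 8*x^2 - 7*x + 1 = b^2 - 7*b*x - 8*x^2 - 9*x - 1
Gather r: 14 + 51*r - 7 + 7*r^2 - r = 7*r^2 + 50*r + 7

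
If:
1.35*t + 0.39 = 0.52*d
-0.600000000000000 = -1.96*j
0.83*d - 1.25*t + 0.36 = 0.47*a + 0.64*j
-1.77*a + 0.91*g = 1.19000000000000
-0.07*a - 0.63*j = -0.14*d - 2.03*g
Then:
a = -0.55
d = -2.25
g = 0.23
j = 0.31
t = -1.16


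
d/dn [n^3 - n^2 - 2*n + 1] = 3*n^2 - 2*n - 2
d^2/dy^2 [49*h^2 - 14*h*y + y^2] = 2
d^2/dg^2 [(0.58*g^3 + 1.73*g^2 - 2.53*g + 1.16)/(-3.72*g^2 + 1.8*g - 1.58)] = (-1.4210854715202e-14*g^5 + 49.91376*g^3 - 25.4086560000001*g^2 - 51.30528*g + 11.872328)/(51.478848*g^6 - 74.72736*g^5 + 101.752416*g^4 - 69.31008*g^3 + 43.217424*g^2 - 13.48056*g + 3.944312)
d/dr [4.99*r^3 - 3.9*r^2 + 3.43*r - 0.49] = 14.97*r^2 - 7.8*r + 3.43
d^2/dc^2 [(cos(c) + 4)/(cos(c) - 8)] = 12*(sin(c)^2 - 8*cos(c) + 1)/(cos(c) - 8)^3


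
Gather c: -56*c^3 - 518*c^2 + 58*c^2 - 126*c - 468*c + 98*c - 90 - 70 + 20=-56*c^3 - 460*c^2 - 496*c - 140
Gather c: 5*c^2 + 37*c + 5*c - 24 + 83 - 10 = 5*c^2 + 42*c + 49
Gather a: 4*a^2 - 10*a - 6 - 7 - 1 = 4*a^2 - 10*a - 14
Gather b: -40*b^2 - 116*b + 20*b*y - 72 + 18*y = -40*b^2 + b*(20*y - 116) + 18*y - 72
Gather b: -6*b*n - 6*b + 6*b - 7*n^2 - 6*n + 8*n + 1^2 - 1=-6*b*n - 7*n^2 + 2*n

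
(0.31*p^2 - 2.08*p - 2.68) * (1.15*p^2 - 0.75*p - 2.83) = 0.3565*p^4 - 2.6245*p^3 - 2.3993*p^2 + 7.8964*p + 7.5844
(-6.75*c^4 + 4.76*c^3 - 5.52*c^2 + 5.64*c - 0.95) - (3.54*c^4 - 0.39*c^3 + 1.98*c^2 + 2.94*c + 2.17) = -10.29*c^4 + 5.15*c^3 - 7.5*c^2 + 2.7*c - 3.12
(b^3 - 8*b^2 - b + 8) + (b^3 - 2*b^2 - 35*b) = 2*b^3 - 10*b^2 - 36*b + 8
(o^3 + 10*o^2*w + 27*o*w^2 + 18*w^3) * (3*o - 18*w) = 3*o^4 + 12*o^3*w - 99*o^2*w^2 - 432*o*w^3 - 324*w^4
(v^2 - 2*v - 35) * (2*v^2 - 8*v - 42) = 2*v^4 - 12*v^3 - 96*v^2 + 364*v + 1470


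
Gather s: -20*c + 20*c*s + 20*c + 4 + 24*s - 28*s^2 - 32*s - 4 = -28*s^2 + s*(20*c - 8)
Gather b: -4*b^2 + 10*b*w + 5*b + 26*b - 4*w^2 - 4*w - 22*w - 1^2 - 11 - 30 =-4*b^2 + b*(10*w + 31) - 4*w^2 - 26*w - 42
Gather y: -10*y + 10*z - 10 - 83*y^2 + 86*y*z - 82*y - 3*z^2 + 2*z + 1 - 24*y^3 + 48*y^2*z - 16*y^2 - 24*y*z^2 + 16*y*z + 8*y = -24*y^3 + y^2*(48*z - 99) + y*(-24*z^2 + 102*z - 84) - 3*z^2 + 12*z - 9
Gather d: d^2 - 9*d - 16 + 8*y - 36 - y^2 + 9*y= d^2 - 9*d - y^2 + 17*y - 52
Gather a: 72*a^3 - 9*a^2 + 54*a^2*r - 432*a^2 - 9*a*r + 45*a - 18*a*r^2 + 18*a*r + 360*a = 72*a^3 + a^2*(54*r - 441) + a*(-18*r^2 + 9*r + 405)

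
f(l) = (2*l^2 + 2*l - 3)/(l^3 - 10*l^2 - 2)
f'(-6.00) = 0.00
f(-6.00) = -0.10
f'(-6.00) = 0.00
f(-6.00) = -0.10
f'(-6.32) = -0.00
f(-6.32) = -0.10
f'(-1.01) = 0.55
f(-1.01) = 0.23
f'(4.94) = -0.08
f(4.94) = -0.44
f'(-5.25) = 0.00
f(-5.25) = -0.10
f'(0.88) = -0.55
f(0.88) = -0.03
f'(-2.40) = 0.06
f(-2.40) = -0.05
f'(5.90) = -0.13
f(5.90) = -0.54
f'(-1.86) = 0.12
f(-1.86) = -0.00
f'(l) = (4*l + 2)/(l^3 - 10*l^2 - 2) + (-3*l^2 + 20*l)*(2*l^2 + 2*l - 3)/(l^3 - 10*l^2 - 2)^2 = (-2*l^4 - 4*l^3 + 29*l^2 - 68*l - 4)/(l^6 - 20*l^5 + 100*l^4 - 4*l^3 + 40*l^2 + 4)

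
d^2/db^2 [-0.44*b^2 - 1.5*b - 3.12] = -0.880000000000000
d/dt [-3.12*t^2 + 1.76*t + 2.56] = 1.76 - 6.24*t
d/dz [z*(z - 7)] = 2*z - 7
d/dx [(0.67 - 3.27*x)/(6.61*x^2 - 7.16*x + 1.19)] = (21.6147*x^2 - 8.8574*x + 0.9059)/(43.6921*x^4 - 94.6552*x^3 + 66.9974*x^2 - 17.0408*x + 1.4161)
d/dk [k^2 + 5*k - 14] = 2*k + 5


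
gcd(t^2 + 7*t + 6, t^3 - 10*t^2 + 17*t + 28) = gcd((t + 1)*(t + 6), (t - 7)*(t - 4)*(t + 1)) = t + 1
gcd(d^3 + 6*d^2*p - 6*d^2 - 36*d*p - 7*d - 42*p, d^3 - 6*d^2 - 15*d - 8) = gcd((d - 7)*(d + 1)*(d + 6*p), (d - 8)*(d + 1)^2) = d + 1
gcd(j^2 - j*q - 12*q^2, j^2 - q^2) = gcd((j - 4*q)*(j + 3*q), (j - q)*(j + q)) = 1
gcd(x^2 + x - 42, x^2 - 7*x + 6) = x - 6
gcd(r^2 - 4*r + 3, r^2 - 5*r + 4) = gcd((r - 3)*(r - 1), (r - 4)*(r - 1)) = r - 1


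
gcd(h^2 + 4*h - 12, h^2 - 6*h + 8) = h - 2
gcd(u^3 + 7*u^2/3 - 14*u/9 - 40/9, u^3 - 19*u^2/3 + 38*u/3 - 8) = u - 4/3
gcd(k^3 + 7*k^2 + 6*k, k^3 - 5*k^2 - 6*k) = k^2 + k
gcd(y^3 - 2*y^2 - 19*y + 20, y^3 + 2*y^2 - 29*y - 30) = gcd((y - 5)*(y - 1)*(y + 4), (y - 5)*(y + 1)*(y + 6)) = y - 5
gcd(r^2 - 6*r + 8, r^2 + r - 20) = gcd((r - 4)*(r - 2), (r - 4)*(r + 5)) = r - 4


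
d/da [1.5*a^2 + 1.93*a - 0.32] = 3.0*a + 1.93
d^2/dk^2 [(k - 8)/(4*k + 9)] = -328/(4*k + 9)^3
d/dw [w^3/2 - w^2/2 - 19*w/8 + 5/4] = 3*w^2/2 - w - 19/8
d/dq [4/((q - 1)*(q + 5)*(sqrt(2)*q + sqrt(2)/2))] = 24*sqrt(2)*(-q^2 - 3*q + 1)/(4*q^6 + 36*q^5 + 57*q^4 - 128*q^3 - 54*q^2 + 60*q + 25)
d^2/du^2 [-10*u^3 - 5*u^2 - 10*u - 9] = -60*u - 10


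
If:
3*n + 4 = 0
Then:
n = -4/3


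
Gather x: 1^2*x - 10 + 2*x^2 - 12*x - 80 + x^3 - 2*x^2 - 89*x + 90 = x^3 - 100*x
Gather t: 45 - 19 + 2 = 28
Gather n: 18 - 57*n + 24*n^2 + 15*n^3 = 15*n^3 + 24*n^2 - 57*n + 18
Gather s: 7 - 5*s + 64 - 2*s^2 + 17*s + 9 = -2*s^2 + 12*s + 80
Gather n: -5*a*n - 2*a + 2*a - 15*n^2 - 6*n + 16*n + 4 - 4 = -15*n^2 + n*(10 - 5*a)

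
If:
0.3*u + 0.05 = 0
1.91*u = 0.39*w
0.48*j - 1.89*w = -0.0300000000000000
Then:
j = -3.28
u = -0.17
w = -0.82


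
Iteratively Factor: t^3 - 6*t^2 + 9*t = (t)*(t^2 - 6*t + 9) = t*(t - 3)*(t - 3)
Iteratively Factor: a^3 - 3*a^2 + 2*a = (a - 2)*(a^2 - a) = (a - 2)*(a - 1)*(a)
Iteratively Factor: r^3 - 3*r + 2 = (r - 1)*(r^2 + r - 2) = (r - 1)*(r + 2)*(r - 1)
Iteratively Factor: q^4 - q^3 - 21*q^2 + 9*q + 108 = (q - 4)*(q^3 + 3*q^2 - 9*q - 27) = (q - 4)*(q + 3)*(q^2 - 9) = (q - 4)*(q + 3)^2*(q - 3)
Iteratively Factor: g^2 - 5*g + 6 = (g - 3)*(g - 2)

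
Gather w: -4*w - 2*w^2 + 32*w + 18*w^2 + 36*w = 16*w^2 + 64*w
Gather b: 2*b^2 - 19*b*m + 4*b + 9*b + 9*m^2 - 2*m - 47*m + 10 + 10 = 2*b^2 + b*(13 - 19*m) + 9*m^2 - 49*m + 20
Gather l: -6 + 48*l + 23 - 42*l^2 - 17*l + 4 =-42*l^2 + 31*l + 21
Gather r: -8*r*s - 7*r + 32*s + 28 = r*(-8*s - 7) + 32*s + 28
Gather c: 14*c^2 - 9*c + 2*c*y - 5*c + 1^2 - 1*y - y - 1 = 14*c^2 + c*(2*y - 14) - 2*y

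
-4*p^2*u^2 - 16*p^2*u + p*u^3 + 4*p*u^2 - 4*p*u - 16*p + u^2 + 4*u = (-4*p + u)*(u + 4)*(p*u + 1)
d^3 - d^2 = d^2*(d - 1)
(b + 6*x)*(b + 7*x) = b^2 + 13*b*x + 42*x^2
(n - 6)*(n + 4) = n^2 - 2*n - 24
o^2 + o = o*(o + 1)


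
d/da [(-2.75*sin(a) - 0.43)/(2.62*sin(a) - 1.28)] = 4.6466*cos(a)/(2.62*sin(a) - 1.28)^2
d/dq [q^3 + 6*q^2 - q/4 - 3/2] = 3*q^2 + 12*q - 1/4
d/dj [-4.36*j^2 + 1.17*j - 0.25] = 1.17 - 8.72*j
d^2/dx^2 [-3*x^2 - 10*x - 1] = -6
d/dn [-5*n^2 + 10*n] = 10 - 10*n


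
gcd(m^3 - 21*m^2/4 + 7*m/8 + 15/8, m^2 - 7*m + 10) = m - 5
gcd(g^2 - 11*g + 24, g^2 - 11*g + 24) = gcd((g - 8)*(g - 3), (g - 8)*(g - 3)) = g^2 - 11*g + 24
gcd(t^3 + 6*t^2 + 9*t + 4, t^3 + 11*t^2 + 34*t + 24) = t^2 + 5*t + 4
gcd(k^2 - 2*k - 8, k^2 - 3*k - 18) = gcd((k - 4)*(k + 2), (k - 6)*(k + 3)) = 1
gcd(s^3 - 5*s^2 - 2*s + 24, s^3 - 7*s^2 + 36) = s^2 - s - 6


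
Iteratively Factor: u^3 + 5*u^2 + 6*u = (u)*(u^2 + 5*u + 6) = u*(u + 3)*(u + 2)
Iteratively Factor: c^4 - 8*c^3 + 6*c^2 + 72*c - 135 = (c - 3)*(c^3 - 5*c^2 - 9*c + 45) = (c - 3)*(c + 3)*(c^2 - 8*c + 15) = (c - 5)*(c - 3)*(c + 3)*(c - 3)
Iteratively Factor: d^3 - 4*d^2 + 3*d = (d)*(d^2 - 4*d + 3) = d*(d - 3)*(d - 1)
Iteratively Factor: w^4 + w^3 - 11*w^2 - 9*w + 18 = (w - 3)*(w^3 + 4*w^2 + w - 6) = (w - 3)*(w + 2)*(w^2 + 2*w - 3) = (w - 3)*(w + 2)*(w + 3)*(w - 1)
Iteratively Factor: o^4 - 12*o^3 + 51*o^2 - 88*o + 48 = (o - 3)*(o^3 - 9*o^2 + 24*o - 16) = (o - 4)*(o - 3)*(o^2 - 5*o + 4) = (o - 4)*(o - 3)*(o - 1)*(o - 4)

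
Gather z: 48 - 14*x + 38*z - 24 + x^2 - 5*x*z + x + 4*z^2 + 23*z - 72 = x^2 - 13*x + 4*z^2 + z*(61 - 5*x) - 48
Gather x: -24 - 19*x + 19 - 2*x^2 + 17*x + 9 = -2*x^2 - 2*x + 4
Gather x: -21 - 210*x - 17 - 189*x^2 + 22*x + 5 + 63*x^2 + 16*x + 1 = -126*x^2 - 172*x - 32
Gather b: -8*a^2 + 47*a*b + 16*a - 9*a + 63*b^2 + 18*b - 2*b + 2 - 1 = -8*a^2 + 7*a + 63*b^2 + b*(47*a + 16) + 1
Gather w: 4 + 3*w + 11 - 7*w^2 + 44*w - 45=-7*w^2 + 47*w - 30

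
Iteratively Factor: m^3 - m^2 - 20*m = (m - 5)*(m^2 + 4*m) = m*(m - 5)*(m + 4)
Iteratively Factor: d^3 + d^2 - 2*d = (d + 2)*(d^2 - d) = (d - 1)*(d + 2)*(d)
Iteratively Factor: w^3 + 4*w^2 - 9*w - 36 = (w + 4)*(w^2 - 9) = (w + 3)*(w + 4)*(w - 3)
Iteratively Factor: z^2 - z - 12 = (z + 3)*(z - 4)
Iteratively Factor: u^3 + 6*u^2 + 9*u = (u + 3)*(u^2 + 3*u) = (u + 3)^2*(u)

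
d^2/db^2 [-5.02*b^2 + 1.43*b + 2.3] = -10.0400000000000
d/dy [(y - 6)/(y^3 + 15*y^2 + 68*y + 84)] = (y^3 + 15*y^2 + 68*y - (y - 6)*(3*y^2 + 30*y + 68) + 84)/(y^3 + 15*y^2 + 68*y + 84)^2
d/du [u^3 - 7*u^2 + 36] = u*(3*u - 14)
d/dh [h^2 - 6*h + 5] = 2*h - 6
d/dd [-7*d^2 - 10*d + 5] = -14*d - 10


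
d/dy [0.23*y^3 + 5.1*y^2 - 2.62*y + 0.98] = 0.69*y^2 + 10.2*y - 2.62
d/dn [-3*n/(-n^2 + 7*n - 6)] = 3*(6 - n^2)/(n^4 - 14*n^3 + 61*n^2 - 84*n + 36)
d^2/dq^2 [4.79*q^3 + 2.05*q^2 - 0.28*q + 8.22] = 28.74*q + 4.1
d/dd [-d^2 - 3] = -2*d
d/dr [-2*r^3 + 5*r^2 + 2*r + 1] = -6*r^2 + 10*r + 2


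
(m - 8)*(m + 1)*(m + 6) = m^3 - m^2 - 50*m - 48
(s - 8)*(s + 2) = s^2 - 6*s - 16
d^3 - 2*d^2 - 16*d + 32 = (d - 4)*(d - 2)*(d + 4)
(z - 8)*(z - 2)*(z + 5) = z^3 - 5*z^2 - 34*z + 80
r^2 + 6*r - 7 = (r - 1)*(r + 7)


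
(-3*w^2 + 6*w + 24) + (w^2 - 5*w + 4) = -2*w^2 + w + 28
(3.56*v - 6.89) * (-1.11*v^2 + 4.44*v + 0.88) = -3.9516*v^3 + 23.4543*v^2 - 27.4588*v - 6.0632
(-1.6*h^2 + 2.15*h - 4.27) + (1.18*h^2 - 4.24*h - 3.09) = -0.42*h^2 - 2.09*h - 7.36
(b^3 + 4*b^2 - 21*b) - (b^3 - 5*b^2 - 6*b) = 9*b^2 - 15*b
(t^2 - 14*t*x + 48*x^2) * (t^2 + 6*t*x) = t^4 - 8*t^3*x - 36*t^2*x^2 + 288*t*x^3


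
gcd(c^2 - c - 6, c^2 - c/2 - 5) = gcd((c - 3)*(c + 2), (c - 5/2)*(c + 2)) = c + 2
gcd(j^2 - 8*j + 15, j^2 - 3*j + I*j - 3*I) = j - 3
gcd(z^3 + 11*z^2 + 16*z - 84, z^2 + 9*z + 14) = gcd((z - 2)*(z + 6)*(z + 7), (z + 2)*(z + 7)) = z + 7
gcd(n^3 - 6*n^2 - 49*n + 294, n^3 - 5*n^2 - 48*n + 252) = n^2 + n - 42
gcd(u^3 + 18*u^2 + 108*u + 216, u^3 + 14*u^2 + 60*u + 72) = u^2 + 12*u + 36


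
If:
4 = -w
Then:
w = -4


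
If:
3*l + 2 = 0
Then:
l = -2/3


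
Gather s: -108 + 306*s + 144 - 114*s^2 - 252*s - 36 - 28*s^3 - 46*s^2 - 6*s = -28*s^3 - 160*s^2 + 48*s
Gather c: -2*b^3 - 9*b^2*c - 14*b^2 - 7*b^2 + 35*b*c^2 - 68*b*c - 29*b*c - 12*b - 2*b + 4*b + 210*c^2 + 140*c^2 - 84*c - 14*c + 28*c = -2*b^3 - 21*b^2 - 10*b + c^2*(35*b + 350) + c*(-9*b^2 - 97*b - 70)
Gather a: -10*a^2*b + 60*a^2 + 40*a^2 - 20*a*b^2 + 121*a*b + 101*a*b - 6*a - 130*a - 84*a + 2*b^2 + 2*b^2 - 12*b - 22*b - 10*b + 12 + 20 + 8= a^2*(100 - 10*b) + a*(-20*b^2 + 222*b - 220) + 4*b^2 - 44*b + 40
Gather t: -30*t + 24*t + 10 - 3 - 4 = 3 - 6*t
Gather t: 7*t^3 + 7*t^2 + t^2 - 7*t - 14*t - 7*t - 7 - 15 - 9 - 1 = 7*t^3 + 8*t^2 - 28*t - 32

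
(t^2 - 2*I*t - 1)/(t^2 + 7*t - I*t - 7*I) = (t - I)/(t + 7)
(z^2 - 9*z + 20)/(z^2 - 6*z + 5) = (z - 4)/(z - 1)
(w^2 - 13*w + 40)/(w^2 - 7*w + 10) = (w - 8)/(w - 2)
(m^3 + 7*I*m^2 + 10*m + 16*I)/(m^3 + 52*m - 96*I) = (m + I)/(m - 6*I)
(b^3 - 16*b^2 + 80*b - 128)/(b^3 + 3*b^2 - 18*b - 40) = (b^2 - 12*b + 32)/(b^2 + 7*b + 10)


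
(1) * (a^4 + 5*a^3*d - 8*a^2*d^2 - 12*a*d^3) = a^4 + 5*a^3*d - 8*a^2*d^2 - 12*a*d^3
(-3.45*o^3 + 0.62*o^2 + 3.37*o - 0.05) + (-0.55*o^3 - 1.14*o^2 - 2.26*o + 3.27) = -4.0*o^3 - 0.52*o^2 + 1.11*o + 3.22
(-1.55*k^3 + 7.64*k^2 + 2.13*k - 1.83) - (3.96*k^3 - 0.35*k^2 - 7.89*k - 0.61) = -5.51*k^3 + 7.99*k^2 + 10.02*k - 1.22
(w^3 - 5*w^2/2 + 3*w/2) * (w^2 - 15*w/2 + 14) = w^5 - 10*w^4 + 137*w^3/4 - 185*w^2/4 + 21*w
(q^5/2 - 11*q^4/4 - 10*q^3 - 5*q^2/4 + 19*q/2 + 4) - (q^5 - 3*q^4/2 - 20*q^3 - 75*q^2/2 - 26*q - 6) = -q^5/2 - 5*q^4/4 + 10*q^3 + 145*q^2/4 + 71*q/2 + 10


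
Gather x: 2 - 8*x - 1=1 - 8*x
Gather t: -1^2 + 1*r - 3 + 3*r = 4*r - 4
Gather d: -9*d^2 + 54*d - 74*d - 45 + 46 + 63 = -9*d^2 - 20*d + 64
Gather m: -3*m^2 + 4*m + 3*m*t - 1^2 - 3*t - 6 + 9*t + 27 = -3*m^2 + m*(3*t + 4) + 6*t + 20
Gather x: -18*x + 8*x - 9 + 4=-10*x - 5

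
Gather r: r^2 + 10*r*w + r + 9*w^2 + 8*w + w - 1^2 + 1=r^2 + r*(10*w + 1) + 9*w^2 + 9*w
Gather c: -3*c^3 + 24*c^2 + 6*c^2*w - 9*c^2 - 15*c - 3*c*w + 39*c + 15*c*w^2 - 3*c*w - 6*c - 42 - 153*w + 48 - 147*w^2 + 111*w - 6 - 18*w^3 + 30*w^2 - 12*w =-3*c^3 + c^2*(6*w + 15) + c*(15*w^2 - 6*w + 18) - 18*w^3 - 117*w^2 - 54*w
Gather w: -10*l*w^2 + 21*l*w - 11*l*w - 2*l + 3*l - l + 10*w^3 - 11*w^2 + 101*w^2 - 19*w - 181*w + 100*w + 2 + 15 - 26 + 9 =10*w^3 + w^2*(90 - 10*l) + w*(10*l - 100)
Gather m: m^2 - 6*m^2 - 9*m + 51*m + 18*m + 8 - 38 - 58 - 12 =-5*m^2 + 60*m - 100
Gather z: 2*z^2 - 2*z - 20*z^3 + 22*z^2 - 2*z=-20*z^3 + 24*z^2 - 4*z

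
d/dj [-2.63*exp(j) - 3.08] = -2.63*exp(j)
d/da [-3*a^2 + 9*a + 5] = 9 - 6*a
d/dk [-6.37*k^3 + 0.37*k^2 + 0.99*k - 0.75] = -19.11*k^2 + 0.74*k + 0.99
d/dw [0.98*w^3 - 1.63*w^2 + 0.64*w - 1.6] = 2.94*w^2 - 3.26*w + 0.64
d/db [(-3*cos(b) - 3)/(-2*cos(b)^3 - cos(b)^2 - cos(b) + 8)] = 3*(5*cos(b) + 7*cos(2*b)/2 + cos(3*b) + 25/2)*sin(b)/(2*cos(b)^3 + cos(b)^2 + cos(b) - 8)^2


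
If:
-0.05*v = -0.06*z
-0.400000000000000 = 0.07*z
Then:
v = -6.86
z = -5.71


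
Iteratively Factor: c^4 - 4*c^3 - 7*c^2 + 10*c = (c + 2)*(c^3 - 6*c^2 + 5*c) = (c - 5)*(c + 2)*(c^2 - c) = c*(c - 5)*(c + 2)*(c - 1)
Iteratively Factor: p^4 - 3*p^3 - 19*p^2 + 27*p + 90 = (p - 3)*(p^3 - 19*p - 30) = (p - 3)*(p + 2)*(p^2 - 2*p - 15) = (p - 5)*(p - 3)*(p + 2)*(p + 3)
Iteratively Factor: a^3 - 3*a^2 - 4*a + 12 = (a - 2)*(a^2 - a - 6) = (a - 3)*(a - 2)*(a + 2)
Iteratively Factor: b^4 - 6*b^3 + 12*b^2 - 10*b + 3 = (b - 1)*(b^3 - 5*b^2 + 7*b - 3) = (b - 1)^2*(b^2 - 4*b + 3) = (b - 3)*(b - 1)^2*(b - 1)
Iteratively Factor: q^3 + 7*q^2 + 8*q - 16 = (q + 4)*(q^2 + 3*q - 4) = (q + 4)^2*(q - 1)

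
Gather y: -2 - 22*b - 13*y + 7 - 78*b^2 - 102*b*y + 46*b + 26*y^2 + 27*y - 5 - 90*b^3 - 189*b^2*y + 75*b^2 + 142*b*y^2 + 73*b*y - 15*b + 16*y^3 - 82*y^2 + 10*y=-90*b^3 - 3*b^2 + 9*b + 16*y^3 + y^2*(142*b - 56) + y*(-189*b^2 - 29*b + 24)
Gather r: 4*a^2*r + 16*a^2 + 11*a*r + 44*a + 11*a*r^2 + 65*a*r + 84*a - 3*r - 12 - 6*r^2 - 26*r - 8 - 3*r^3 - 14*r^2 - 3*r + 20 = 16*a^2 + 128*a - 3*r^3 + r^2*(11*a - 20) + r*(4*a^2 + 76*a - 32)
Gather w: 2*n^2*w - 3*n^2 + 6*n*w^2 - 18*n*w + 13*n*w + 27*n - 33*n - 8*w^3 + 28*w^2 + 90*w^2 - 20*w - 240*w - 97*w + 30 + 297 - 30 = -3*n^2 - 6*n - 8*w^3 + w^2*(6*n + 118) + w*(2*n^2 - 5*n - 357) + 297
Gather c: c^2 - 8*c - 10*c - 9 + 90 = c^2 - 18*c + 81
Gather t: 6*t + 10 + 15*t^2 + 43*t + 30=15*t^2 + 49*t + 40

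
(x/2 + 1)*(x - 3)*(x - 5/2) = x^3/2 - 7*x^2/4 - 7*x/4 + 15/2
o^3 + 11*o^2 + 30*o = o*(o + 5)*(o + 6)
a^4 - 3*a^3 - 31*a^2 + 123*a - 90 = (a - 5)*(a - 3)*(a - 1)*(a + 6)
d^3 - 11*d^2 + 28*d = d*(d - 7)*(d - 4)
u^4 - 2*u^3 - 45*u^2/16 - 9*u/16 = u*(u - 3)*(u + 1/4)*(u + 3/4)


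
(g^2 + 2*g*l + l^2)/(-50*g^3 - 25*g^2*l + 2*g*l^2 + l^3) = (-g^2 - 2*g*l - l^2)/(50*g^3 + 25*g^2*l - 2*g*l^2 - l^3)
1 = 1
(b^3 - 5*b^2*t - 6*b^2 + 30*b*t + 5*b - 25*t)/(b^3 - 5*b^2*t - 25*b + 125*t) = (b - 1)/(b + 5)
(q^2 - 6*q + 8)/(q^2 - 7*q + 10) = (q - 4)/(q - 5)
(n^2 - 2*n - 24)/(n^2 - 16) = (n - 6)/(n - 4)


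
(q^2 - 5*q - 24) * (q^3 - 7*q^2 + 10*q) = q^5 - 12*q^4 + 21*q^3 + 118*q^2 - 240*q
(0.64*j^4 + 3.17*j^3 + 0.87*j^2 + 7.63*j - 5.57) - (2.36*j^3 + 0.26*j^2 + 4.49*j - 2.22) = 0.64*j^4 + 0.81*j^3 + 0.61*j^2 + 3.14*j - 3.35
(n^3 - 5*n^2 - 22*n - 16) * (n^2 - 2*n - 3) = n^5 - 7*n^4 - 15*n^3 + 43*n^2 + 98*n + 48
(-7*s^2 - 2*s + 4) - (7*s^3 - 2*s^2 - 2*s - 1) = -7*s^3 - 5*s^2 + 5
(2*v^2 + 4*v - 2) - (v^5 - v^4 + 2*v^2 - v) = -v^5 + v^4 + 5*v - 2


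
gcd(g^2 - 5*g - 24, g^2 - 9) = g + 3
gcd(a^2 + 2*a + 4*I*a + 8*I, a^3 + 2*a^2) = a + 2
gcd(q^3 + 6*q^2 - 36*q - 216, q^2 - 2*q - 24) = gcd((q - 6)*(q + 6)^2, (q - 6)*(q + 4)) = q - 6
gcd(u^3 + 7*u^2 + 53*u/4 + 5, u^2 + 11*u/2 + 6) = u + 4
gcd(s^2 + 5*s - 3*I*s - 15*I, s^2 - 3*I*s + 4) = 1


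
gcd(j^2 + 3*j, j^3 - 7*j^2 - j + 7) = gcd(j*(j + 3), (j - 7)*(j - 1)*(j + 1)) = 1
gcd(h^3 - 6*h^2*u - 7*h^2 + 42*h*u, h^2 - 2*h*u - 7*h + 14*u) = h - 7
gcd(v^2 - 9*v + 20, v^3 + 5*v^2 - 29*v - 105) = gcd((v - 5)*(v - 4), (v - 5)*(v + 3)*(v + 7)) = v - 5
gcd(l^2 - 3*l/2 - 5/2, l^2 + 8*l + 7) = l + 1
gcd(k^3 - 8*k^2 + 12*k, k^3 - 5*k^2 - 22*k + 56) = k - 2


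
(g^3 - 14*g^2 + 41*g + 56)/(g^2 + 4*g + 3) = (g^2 - 15*g + 56)/(g + 3)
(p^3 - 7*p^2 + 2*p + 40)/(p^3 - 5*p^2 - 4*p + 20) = (p - 4)/(p - 2)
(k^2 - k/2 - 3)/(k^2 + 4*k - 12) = (k + 3/2)/(k + 6)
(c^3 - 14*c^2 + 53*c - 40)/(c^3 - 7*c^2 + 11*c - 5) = (c - 8)/(c - 1)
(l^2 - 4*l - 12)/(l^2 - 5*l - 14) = (l - 6)/(l - 7)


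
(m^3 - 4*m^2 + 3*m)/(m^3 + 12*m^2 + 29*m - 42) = m*(m - 3)/(m^2 + 13*m + 42)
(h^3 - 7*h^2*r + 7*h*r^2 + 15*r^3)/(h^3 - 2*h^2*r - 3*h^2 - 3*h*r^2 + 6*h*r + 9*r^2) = (h - 5*r)/(h - 3)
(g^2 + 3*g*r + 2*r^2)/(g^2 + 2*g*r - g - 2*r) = (g + r)/(g - 1)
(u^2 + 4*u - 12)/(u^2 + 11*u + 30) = (u - 2)/(u + 5)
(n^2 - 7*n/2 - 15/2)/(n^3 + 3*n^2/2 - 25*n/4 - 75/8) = 4*(n - 5)/(4*n^2 - 25)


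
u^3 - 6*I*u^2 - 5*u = u*(u - 5*I)*(u - I)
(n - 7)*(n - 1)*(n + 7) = n^3 - n^2 - 49*n + 49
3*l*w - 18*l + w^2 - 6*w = (3*l + w)*(w - 6)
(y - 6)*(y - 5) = y^2 - 11*y + 30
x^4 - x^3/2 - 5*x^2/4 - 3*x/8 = x*(x - 3/2)*(x + 1/2)^2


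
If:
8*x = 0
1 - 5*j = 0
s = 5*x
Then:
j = 1/5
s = 0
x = 0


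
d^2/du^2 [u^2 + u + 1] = 2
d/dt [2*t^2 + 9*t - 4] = 4*t + 9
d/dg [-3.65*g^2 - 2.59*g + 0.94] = -7.3*g - 2.59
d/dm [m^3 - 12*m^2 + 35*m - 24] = 3*m^2 - 24*m + 35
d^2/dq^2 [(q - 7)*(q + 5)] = 2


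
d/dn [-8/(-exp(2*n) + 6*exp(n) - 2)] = 16*(3 - exp(n))*exp(n)/(exp(2*n) - 6*exp(n) + 2)^2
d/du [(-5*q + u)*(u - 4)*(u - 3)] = -10*q*u + 35*q + 3*u^2 - 14*u + 12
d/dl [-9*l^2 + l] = 1 - 18*l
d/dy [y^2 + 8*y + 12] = 2*y + 8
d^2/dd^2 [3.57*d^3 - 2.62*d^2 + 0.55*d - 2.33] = 21.42*d - 5.24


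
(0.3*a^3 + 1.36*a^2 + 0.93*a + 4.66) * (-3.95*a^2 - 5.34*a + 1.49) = -1.185*a^5 - 6.974*a^4 - 10.4889*a^3 - 21.3468*a^2 - 23.4987*a + 6.9434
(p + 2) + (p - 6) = 2*p - 4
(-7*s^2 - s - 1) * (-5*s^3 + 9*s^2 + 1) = 35*s^5 - 58*s^4 - 4*s^3 - 16*s^2 - s - 1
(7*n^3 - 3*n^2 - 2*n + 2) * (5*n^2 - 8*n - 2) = 35*n^5 - 71*n^4 + 32*n^2 - 12*n - 4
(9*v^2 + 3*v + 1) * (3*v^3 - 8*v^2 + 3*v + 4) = 27*v^5 - 63*v^4 + 6*v^3 + 37*v^2 + 15*v + 4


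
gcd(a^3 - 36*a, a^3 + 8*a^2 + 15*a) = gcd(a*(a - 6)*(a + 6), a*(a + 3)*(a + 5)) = a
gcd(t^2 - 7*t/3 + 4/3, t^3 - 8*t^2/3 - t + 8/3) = t - 1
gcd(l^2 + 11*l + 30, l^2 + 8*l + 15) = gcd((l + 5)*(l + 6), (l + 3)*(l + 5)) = l + 5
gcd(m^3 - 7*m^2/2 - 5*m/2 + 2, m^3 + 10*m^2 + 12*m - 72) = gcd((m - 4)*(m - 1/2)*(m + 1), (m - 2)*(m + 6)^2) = 1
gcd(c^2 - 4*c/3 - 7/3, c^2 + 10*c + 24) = 1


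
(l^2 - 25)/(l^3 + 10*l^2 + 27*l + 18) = (l^2 - 25)/(l^3 + 10*l^2 + 27*l + 18)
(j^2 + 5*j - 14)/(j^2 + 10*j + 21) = (j - 2)/(j + 3)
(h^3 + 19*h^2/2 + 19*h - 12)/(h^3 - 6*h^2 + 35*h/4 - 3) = 2*(h^2 + 10*h + 24)/(2*h^2 - 11*h + 12)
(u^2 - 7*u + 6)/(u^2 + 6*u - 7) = (u - 6)/(u + 7)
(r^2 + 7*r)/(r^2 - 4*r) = (r + 7)/(r - 4)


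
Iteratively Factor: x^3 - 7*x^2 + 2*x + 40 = (x + 2)*(x^2 - 9*x + 20) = (x - 4)*(x + 2)*(x - 5)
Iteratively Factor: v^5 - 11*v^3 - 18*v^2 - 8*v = (v)*(v^4 - 11*v^2 - 18*v - 8) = v*(v + 1)*(v^3 - v^2 - 10*v - 8) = v*(v + 1)*(v + 2)*(v^2 - 3*v - 4) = v*(v + 1)^2*(v + 2)*(v - 4)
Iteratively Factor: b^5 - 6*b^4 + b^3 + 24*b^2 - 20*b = (b + 2)*(b^4 - 8*b^3 + 17*b^2 - 10*b) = (b - 5)*(b + 2)*(b^3 - 3*b^2 + 2*b) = b*(b - 5)*(b + 2)*(b^2 - 3*b + 2) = b*(b - 5)*(b - 1)*(b + 2)*(b - 2)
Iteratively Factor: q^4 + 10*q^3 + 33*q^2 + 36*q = (q)*(q^3 + 10*q^2 + 33*q + 36) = q*(q + 3)*(q^2 + 7*q + 12) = q*(q + 3)*(q + 4)*(q + 3)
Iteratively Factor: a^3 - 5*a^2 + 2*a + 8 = (a + 1)*(a^2 - 6*a + 8) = (a - 4)*(a + 1)*(a - 2)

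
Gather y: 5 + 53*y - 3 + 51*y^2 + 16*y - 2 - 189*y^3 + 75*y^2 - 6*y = -189*y^3 + 126*y^2 + 63*y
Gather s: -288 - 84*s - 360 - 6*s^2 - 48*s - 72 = -6*s^2 - 132*s - 720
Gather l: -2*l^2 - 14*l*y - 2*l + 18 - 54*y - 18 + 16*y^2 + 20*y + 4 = -2*l^2 + l*(-14*y - 2) + 16*y^2 - 34*y + 4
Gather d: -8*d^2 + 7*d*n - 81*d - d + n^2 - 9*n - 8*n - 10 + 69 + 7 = -8*d^2 + d*(7*n - 82) + n^2 - 17*n + 66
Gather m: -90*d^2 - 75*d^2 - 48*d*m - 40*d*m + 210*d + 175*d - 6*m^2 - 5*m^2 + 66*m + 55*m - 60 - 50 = -165*d^2 + 385*d - 11*m^2 + m*(121 - 88*d) - 110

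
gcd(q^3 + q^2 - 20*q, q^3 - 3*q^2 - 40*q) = q^2 + 5*q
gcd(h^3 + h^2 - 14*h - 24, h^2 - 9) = h + 3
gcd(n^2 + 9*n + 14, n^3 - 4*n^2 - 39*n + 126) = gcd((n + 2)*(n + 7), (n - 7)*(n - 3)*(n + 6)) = 1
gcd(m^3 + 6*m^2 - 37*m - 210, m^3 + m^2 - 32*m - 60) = m^2 - m - 30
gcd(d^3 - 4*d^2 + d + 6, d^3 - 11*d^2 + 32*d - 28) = d - 2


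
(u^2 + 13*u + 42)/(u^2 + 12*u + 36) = (u + 7)/(u + 6)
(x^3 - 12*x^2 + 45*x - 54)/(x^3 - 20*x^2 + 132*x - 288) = (x^2 - 6*x + 9)/(x^2 - 14*x + 48)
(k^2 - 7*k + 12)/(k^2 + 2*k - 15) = (k - 4)/(k + 5)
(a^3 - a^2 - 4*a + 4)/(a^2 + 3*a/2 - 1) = 2*(a^2 - 3*a + 2)/(2*a - 1)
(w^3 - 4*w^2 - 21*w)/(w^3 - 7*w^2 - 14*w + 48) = w*(w - 7)/(w^2 - 10*w + 16)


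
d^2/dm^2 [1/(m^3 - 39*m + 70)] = 6*(-m*(m^3 - 39*m + 70) + 3*(m^2 - 13)^2)/(m^3 - 39*m + 70)^3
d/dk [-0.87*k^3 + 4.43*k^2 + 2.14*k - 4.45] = -2.61*k^2 + 8.86*k + 2.14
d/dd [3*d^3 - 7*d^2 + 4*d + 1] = 9*d^2 - 14*d + 4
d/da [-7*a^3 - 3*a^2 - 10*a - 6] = -21*a^2 - 6*a - 10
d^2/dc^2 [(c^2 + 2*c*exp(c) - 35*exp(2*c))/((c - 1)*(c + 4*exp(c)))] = 2*((c - 1)^2*(c + 4*exp(c))^2*(c*exp(c) - 70*exp(2*c) + 2*exp(c) + 1) + 2*(c - 1)^2*(c + 4*exp(c))*(-(4*exp(c) + 1)*(c*exp(c) + c - 35*exp(2*c) + exp(c)) + (-c^2 - 2*c*exp(c) + 35*exp(2*c))*exp(c)) + (c - 1)^2*(4*exp(c) + 1)^2*(c^2 + 2*c*exp(c) - 35*exp(2*c)) + 2*(c - 1)*(c + 4*exp(c))^2*(-c*exp(c) - c + 35*exp(2*c) - exp(c)) + (c - 1)*(c + 4*exp(c))*(4*exp(c) + 1)*(c^2 + 2*c*exp(c) - 35*exp(2*c)) + (c + 4*exp(c))^2*(c^2 + 2*c*exp(c) - 35*exp(2*c)))/((c - 1)^3*(c + 4*exp(c))^3)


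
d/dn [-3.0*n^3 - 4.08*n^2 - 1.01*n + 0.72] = -9.0*n^2 - 8.16*n - 1.01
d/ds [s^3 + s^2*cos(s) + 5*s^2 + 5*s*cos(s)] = -s^2*sin(s) + 3*s^2 - 5*s*sin(s) + 2*s*cos(s) + 10*s + 5*cos(s)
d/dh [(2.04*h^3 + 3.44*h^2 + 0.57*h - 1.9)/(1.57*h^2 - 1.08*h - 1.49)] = (3.2028*h^4 - 4.4064*h^3 - 13.7289*h^2 - 4.2852*h - 2.9013)/(2.4649*h^4 - 3.3912*h^3 - 3.5122*h^2 + 3.2184*h + 2.2201)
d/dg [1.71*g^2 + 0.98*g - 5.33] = 3.42*g + 0.98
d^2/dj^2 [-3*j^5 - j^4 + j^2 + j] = -60*j^3 - 12*j^2 + 2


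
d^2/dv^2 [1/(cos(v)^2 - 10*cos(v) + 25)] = 2*(-5*cos(v) - cos(2*v) + 2)/(cos(v) - 5)^4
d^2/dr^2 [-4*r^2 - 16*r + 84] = -8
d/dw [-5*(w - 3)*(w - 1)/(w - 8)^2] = 10*(6*w - 13)/(w^3 - 24*w^2 + 192*w - 512)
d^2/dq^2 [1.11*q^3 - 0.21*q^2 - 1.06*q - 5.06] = 6.66*q - 0.42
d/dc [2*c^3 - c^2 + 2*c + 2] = 6*c^2 - 2*c + 2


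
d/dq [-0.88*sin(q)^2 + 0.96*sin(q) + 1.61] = (0.96 - 1.76*sin(q))*cos(q)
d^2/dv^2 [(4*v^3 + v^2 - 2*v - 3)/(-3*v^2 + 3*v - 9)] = 6*(v^3 + 6*v^2 - 15*v - 1)/(v^6 - 3*v^5 + 12*v^4 - 19*v^3 + 36*v^2 - 27*v + 27)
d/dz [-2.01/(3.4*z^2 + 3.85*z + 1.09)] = (13.668*z + 7.7385)/(3.4*z^2 + 3.85*z + 1.09)^2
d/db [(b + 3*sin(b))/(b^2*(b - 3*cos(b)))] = (3*sqrt(2)*b^2*cos(b + pi/4) - 2*b^2 - 9*b*sin(b) + 3*b*cos(b) - 9*b + 9*sin(2*b))/(b^3*(b - 3*cos(b))^2)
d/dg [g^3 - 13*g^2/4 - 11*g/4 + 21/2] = 3*g^2 - 13*g/2 - 11/4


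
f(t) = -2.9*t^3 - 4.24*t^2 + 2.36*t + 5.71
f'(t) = -8.7*t^2 - 8.48*t + 2.36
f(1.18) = -2.17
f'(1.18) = -19.76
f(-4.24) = 140.53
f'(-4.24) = -118.09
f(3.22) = -127.47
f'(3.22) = -115.15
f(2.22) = -41.68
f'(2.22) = -59.34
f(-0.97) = 2.08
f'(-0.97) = 2.40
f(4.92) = -430.69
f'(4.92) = -249.96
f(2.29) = -45.95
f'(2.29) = -62.68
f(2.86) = -90.06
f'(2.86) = -93.06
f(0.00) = 5.71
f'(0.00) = 2.36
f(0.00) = 5.71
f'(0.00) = 2.36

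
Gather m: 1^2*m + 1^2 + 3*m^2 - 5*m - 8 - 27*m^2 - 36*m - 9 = -24*m^2 - 40*m - 16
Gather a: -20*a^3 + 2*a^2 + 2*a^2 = -20*a^3 + 4*a^2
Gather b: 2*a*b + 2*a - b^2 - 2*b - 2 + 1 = 2*a - b^2 + b*(2*a - 2) - 1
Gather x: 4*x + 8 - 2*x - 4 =2*x + 4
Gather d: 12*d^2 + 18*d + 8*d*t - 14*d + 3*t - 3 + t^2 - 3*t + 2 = 12*d^2 + d*(8*t + 4) + t^2 - 1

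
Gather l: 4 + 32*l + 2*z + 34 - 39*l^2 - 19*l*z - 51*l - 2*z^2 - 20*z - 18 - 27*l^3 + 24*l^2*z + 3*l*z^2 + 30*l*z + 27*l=-27*l^3 + l^2*(24*z - 39) + l*(3*z^2 + 11*z + 8) - 2*z^2 - 18*z + 20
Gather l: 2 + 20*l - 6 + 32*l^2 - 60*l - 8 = 32*l^2 - 40*l - 12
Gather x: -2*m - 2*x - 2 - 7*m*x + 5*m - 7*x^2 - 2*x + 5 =3*m - 7*x^2 + x*(-7*m - 4) + 3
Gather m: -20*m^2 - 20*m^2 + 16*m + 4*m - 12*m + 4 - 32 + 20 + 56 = -40*m^2 + 8*m + 48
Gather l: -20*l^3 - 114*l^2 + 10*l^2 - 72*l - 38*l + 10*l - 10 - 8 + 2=-20*l^3 - 104*l^2 - 100*l - 16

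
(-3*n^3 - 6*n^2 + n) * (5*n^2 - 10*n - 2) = -15*n^5 + 71*n^3 + 2*n^2 - 2*n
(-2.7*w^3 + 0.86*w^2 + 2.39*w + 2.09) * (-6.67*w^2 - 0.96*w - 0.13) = 18.009*w^5 - 3.1442*w^4 - 16.4159*w^3 - 16.3465*w^2 - 2.3171*w - 0.2717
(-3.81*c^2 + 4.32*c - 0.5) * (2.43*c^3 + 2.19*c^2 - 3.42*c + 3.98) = -9.2583*c^5 + 2.1537*c^4 + 21.276*c^3 - 31.0332*c^2 + 18.9036*c - 1.99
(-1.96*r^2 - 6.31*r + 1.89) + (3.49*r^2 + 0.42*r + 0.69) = 1.53*r^2 - 5.89*r + 2.58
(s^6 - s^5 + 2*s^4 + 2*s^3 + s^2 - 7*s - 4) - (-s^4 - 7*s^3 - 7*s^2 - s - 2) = s^6 - s^5 + 3*s^4 + 9*s^3 + 8*s^2 - 6*s - 2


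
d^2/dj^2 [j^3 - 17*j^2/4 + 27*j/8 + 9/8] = 6*j - 17/2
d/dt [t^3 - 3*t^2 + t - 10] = 3*t^2 - 6*t + 1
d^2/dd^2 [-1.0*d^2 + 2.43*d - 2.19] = -2.00000000000000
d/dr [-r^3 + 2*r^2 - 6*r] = -3*r^2 + 4*r - 6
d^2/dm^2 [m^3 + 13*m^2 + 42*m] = 6*m + 26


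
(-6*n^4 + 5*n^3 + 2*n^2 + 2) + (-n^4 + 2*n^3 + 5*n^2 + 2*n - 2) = -7*n^4 + 7*n^3 + 7*n^2 + 2*n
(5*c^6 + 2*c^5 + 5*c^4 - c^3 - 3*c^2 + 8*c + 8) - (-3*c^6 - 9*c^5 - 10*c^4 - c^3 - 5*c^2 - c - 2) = 8*c^6 + 11*c^5 + 15*c^4 + 2*c^2 + 9*c + 10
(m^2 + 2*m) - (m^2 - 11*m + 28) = 13*m - 28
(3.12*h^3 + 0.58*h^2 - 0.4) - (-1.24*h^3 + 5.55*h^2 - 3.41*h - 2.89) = 4.36*h^3 - 4.97*h^2 + 3.41*h + 2.49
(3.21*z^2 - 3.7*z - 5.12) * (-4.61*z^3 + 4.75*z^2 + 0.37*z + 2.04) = -14.7981*z^5 + 32.3045*z^4 + 7.2159*z^3 - 19.1406*z^2 - 9.4424*z - 10.4448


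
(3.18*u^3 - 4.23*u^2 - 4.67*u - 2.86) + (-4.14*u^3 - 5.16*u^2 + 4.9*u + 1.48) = -0.96*u^3 - 9.39*u^2 + 0.23*u - 1.38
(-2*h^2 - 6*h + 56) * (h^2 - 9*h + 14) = -2*h^4 + 12*h^3 + 82*h^2 - 588*h + 784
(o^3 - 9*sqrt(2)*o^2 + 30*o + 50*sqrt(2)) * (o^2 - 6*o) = o^5 - 9*sqrt(2)*o^4 - 6*o^4 + 30*o^3 + 54*sqrt(2)*o^3 - 180*o^2 + 50*sqrt(2)*o^2 - 300*sqrt(2)*o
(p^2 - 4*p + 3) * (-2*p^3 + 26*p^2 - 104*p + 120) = -2*p^5 + 34*p^4 - 214*p^3 + 614*p^2 - 792*p + 360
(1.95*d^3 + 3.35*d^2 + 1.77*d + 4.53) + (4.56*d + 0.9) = 1.95*d^3 + 3.35*d^2 + 6.33*d + 5.43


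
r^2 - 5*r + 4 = (r - 4)*(r - 1)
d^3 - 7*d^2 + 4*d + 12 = (d - 6)*(d - 2)*(d + 1)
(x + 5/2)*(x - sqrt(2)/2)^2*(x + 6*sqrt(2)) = x^4 + 5*x^3/2 + 5*sqrt(2)*x^3 - 23*x^2/2 + 25*sqrt(2)*x^2/2 - 115*x/4 + 3*sqrt(2)*x + 15*sqrt(2)/2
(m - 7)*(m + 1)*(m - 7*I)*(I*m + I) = I*m^4 + 7*m^3 - 5*I*m^3 - 35*m^2 - 13*I*m^2 - 91*m - 7*I*m - 49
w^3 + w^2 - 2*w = w*(w - 1)*(w + 2)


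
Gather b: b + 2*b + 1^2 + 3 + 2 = 3*b + 6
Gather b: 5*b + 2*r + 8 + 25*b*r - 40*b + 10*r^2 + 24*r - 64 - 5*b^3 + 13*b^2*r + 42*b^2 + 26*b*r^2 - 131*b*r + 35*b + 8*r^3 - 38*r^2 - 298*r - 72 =-5*b^3 + b^2*(13*r + 42) + b*(26*r^2 - 106*r) + 8*r^3 - 28*r^2 - 272*r - 128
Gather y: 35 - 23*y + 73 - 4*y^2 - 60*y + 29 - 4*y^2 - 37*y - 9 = -8*y^2 - 120*y + 128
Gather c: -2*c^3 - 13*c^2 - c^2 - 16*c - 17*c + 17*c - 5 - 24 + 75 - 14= -2*c^3 - 14*c^2 - 16*c + 32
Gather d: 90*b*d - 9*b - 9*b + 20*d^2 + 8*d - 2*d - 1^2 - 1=-18*b + 20*d^2 + d*(90*b + 6) - 2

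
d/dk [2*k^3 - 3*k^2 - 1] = 6*k*(k - 1)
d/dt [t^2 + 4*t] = 2*t + 4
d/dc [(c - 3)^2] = 2*c - 6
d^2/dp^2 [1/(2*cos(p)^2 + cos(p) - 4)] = (-16*sin(p)^4 + 41*sin(p)^2 + 7*cos(p)/2 - 3*cos(3*p)/2 - 7)/(-2*sin(p)^2 + cos(p) - 2)^3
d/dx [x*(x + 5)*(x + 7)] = 3*x^2 + 24*x + 35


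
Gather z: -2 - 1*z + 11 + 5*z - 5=4*z + 4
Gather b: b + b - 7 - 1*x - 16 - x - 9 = 2*b - 2*x - 32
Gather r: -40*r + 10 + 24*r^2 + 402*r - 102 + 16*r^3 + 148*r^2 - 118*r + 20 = 16*r^3 + 172*r^2 + 244*r - 72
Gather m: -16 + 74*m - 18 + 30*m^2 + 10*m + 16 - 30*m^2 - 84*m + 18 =0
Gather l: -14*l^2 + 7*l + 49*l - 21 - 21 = -14*l^2 + 56*l - 42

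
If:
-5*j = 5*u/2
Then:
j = -u/2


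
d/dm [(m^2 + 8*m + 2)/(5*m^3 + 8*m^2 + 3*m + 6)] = (-5*m^4 - 80*m^3 - 91*m^2 - 20*m + 42)/(25*m^6 + 80*m^5 + 94*m^4 + 108*m^3 + 105*m^2 + 36*m + 36)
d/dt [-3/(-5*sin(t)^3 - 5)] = -9*sin(t)^2*cos(t)/(5*(sin(t)^3 + 1)^2)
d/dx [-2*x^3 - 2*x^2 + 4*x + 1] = -6*x^2 - 4*x + 4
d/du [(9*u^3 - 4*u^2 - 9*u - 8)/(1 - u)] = (-18*u^3 + 31*u^2 - 8*u - 17)/(u^2 - 2*u + 1)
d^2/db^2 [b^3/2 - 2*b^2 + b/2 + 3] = 3*b - 4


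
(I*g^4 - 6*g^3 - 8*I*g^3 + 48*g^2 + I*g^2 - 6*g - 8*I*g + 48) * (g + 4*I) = I*g^5 - 10*g^4 - 8*I*g^4 + 80*g^3 - 23*I*g^3 - 10*g^2 + 184*I*g^2 + 80*g - 24*I*g + 192*I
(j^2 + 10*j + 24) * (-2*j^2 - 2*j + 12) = -2*j^4 - 22*j^3 - 56*j^2 + 72*j + 288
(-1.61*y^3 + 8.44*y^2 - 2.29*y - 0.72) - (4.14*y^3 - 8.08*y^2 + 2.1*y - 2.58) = -5.75*y^3 + 16.52*y^2 - 4.39*y + 1.86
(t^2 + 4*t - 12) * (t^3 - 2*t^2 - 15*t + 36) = t^5 + 2*t^4 - 35*t^3 + 324*t - 432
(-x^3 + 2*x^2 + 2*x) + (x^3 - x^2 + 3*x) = x^2 + 5*x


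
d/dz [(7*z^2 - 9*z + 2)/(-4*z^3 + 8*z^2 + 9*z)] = (28*z^4 - 72*z^3 + 159*z^2 - 32*z - 18)/(z^2*(16*z^4 - 64*z^3 - 8*z^2 + 144*z + 81))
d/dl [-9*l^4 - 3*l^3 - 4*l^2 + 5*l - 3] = -36*l^3 - 9*l^2 - 8*l + 5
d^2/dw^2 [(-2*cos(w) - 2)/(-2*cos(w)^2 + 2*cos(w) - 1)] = 2*(36*sin(w)^4*cos(w) + 20*sin(w)^4 - 14*sin(w)^2 + 13*cos(w) - 2*cos(5*w) - 14)/(2*sin(w)^2 + 2*cos(w) - 3)^3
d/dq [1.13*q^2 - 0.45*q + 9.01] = 2.26*q - 0.45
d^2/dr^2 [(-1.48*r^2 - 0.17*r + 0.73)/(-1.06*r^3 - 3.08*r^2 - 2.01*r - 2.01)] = (3.325856*r^6 + 1.14607199999998*r^5 - 25.4323680000001*r^4 - 98.102692*r^3 - 110.203188*r^2 - 24.098292*r + 13.725084)/(1.191016*r^9 + 10.382064*r^8 + 36.94206*r^7 + 75.366908*r^6 + 109.423998*r^5 + 120.228552*r^4 + 95.629167*r^3 + 61.692327*r^2 + 24.361803*r + 8.120601)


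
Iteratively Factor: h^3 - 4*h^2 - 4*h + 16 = (h - 4)*(h^2 - 4) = (h - 4)*(h - 2)*(h + 2)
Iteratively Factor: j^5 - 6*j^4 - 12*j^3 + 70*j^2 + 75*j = (j - 5)*(j^4 - j^3 - 17*j^2 - 15*j) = (j - 5)*(j + 1)*(j^3 - 2*j^2 - 15*j) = j*(j - 5)*(j + 1)*(j^2 - 2*j - 15) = j*(j - 5)*(j + 1)*(j + 3)*(j - 5)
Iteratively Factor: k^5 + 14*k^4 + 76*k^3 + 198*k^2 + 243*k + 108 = (k + 3)*(k^4 + 11*k^3 + 43*k^2 + 69*k + 36) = (k + 3)^2*(k^3 + 8*k^2 + 19*k + 12) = (k + 3)^2*(k + 4)*(k^2 + 4*k + 3) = (k + 1)*(k + 3)^2*(k + 4)*(k + 3)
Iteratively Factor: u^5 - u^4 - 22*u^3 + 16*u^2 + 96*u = (u - 3)*(u^4 + 2*u^3 - 16*u^2 - 32*u) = (u - 3)*(u + 4)*(u^3 - 2*u^2 - 8*u) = u*(u - 3)*(u + 4)*(u^2 - 2*u - 8) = u*(u - 4)*(u - 3)*(u + 4)*(u + 2)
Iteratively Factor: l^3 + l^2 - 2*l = (l + 2)*(l^2 - l) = (l - 1)*(l + 2)*(l)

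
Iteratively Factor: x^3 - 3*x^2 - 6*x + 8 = (x + 2)*(x^2 - 5*x + 4) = (x - 4)*(x + 2)*(x - 1)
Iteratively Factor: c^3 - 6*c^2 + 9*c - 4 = (c - 4)*(c^2 - 2*c + 1) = (c - 4)*(c - 1)*(c - 1)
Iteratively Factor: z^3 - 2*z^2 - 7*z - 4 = (z - 4)*(z^2 + 2*z + 1) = (z - 4)*(z + 1)*(z + 1)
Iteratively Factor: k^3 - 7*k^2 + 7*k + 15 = (k + 1)*(k^2 - 8*k + 15) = (k - 5)*(k + 1)*(k - 3)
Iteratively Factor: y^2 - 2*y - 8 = (y - 4)*(y + 2)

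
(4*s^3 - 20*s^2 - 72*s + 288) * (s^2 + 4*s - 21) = 4*s^5 - 4*s^4 - 236*s^3 + 420*s^2 + 2664*s - 6048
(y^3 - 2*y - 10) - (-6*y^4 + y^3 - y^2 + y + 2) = 6*y^4 + y^2 - 3*y - 12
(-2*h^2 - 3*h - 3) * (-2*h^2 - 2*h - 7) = 4*h^4 + 10*h^3 + 26*h^2 + 27*h + 21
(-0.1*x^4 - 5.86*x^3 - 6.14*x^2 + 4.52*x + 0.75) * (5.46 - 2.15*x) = 0.215*x^5 + 12.053*x^4 - 18.7946*x^3 - 43.2424*x^2 + 23.0667*x + 4.095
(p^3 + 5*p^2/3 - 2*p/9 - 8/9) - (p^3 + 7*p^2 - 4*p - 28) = -16*p^2/3 + 34*p/9 + 244/9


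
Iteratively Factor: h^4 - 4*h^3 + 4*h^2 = (h)*(h^3 - 4*h^2 + 4*h) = h*(h - 2)*(h^2 - 2*h) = h*(h - 2)^2*(h)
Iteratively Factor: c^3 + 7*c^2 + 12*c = (c + 3)*(c^2 + 4*c) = (c + 3)*(c + 4)*(c)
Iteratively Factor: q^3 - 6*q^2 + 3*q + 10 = (q - 2)*(q^2 - 4*q - 5) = (q - 5)*(q - 2)*(q + 1)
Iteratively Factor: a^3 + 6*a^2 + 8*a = (a)*(a^2 + 6*a + 8) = a*(a + 2)*(a + 4)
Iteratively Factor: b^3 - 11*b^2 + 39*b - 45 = (b - 3)*(b^2 - 8*b + 15) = (b - 5)*(b - 3)*(b - 3)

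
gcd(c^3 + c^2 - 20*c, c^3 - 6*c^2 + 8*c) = c^2 - 4*c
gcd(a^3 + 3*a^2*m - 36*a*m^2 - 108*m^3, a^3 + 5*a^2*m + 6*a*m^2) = a + 3*m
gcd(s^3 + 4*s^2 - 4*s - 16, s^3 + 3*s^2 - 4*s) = s + 4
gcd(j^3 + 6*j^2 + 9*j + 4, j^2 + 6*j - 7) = 1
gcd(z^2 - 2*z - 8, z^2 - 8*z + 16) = z - 4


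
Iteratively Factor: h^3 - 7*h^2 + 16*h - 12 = (h - 3)*(h^2 - 4*h + 4) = (h - 3)*(h - 2)*(h - 2)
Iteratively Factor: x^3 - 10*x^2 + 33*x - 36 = (x - 3)*(x^2 - 7*x + 12) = (x - 3)^2*(x - 4)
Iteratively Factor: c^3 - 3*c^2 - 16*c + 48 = (c + 4)*(c^2 - 7*c + 12) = (c - 4)*(c + 4)*(c - 3)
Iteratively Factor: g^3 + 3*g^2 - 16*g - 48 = (g + 3)*(g^2 - 16) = (g + 3)*(g + 4)*(g - 4)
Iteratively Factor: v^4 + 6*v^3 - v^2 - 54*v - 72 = (v + 4)*(v^3 + 2*v^2 - 9*v - 18) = (v + 2)*(v + 4)*(v^2 - 9) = (v - 3)*(v + 2)*(v + 4)*(v + 3)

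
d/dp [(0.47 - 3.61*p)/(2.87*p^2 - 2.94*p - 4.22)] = (10.3607*p^2 - 2.6978*p + 16.616)/(8.2369*p^4 - 16.8756*p^3 - 15.5792*p^2 + 24.8136*p + 17.8084)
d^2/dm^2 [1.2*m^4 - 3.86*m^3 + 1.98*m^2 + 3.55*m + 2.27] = 14.4*m^2 - 23.16*m + 3.96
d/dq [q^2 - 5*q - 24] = 2*q - 5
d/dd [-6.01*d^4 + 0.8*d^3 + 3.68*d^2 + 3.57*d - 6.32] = -24.04*d^3 + 2.4*d^2 + 7.36*d + 3.57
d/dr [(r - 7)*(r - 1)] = 2*r - 8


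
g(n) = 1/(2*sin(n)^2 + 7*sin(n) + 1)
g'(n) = (-4*sin(n)*cos(n) - 7*cos(n))/(2*sin(n)^2 + 7*sin(n) + 1)^2 = -(4*sin(n) + 7)*cos(n)/(7*sin(n) - cos(2*n) + 2)^2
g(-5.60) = 0.16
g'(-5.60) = -0.19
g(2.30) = 0.14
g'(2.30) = 0.12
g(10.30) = -0.31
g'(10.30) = 0.25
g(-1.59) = -0.25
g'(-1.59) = 0.00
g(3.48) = -0.91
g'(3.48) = 4.39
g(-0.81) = -0.33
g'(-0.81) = -0.31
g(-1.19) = -0.26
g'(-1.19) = -0.09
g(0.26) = 0.34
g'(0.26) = -0.90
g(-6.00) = 0.32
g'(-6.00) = -0.80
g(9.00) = 0.24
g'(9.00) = 0.44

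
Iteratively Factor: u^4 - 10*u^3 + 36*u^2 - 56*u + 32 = (u - 4)*(u^3 - 6*u^2 + 12*u - 8) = (u - 4)*(u - 2)*(u^2 - 4*u + 4) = (u - 4)*(u - 2)^2*(u - 2)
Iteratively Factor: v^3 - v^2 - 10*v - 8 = (v + 2)*(v^2 - 3*v - 4) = (v + 1)*(v + 2)*(v - 4)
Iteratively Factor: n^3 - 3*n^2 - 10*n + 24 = (n - 4)*(n^2 + n - 6) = (n - 4)*(n + 3)*(n - 2)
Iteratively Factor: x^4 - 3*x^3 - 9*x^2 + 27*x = (x + 3)*(x^3 - 6*x^2 + 9*x) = (x - 3)*(x + 3)*(x^2 - 3*x) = (x - 3)^2*(x + 3)*(x)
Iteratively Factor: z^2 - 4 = (z - 2)*(z + 2)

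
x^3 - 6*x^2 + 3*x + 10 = (x - 5)*(x - 2)*(x + 1)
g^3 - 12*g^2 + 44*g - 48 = (g - 6)*(g - 4)*(g - 2)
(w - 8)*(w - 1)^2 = w^3 - 10*w^2 + 17*w - 8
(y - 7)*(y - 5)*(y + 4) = y^3 - 8*y^2 - 13*y + 140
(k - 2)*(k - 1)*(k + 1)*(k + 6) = k^4 + 4*k^3 - 13*k^2 - 4*k + 12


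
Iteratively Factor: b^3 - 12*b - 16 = (b + 2)*(b^2 - 2*b - 8) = (b + 2)^2*(b - 4)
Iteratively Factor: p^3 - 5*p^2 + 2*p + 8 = (p + 1)*(p^2 - 6*p + 8) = (p - 2)*(p + 1)*(p - 4)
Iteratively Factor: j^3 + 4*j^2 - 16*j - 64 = (j - 4)*(j^2 + 8*j + 16) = (j - 4)*(j + 4)*(j + 4)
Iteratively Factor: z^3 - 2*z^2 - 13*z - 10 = (z + 2)*(z^2 - 4*z - 5) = (z + 1)*(z + 2)*(z - 5)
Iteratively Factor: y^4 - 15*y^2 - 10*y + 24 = (y + 2)*(y^3 - 2*y^2 - 11*y + 12) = (y - 4)*(y + 2)*(y^2 + 2*y - 3) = (y - 4)*(y + 2)*(y + 3)*(y - 1)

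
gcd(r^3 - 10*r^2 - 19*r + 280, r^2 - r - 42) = r - 7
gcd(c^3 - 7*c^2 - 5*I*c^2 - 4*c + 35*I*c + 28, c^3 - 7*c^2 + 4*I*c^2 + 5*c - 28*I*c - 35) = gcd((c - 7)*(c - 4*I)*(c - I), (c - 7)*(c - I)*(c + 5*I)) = c^2 + c*(-7 - I) + 7*I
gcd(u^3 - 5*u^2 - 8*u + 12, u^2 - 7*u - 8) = 1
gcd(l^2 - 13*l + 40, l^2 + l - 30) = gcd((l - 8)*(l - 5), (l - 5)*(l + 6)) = l - 5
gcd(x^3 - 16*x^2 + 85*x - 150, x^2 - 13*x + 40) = x - 5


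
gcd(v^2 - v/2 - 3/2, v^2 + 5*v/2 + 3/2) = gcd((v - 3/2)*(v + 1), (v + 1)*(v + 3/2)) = v + 1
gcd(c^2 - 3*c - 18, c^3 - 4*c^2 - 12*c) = c - 6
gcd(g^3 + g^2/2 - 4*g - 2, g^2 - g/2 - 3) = g - 2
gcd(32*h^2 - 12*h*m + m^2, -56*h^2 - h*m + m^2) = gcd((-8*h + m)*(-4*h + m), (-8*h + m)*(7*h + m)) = 8*h - m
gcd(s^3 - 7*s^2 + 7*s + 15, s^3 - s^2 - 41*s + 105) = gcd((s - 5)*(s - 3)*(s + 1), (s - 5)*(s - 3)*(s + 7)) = s^2 - 8*s + 15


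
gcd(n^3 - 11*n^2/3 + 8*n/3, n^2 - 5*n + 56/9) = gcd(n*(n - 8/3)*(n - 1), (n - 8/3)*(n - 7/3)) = n - 8/3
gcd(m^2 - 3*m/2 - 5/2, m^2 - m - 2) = m + 1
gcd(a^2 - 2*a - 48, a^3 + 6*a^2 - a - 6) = a + 6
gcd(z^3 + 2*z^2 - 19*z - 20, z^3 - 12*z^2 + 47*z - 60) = z - 4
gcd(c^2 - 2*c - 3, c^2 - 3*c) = c - 3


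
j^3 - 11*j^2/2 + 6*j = j*(j - 4)*(j - 3/2)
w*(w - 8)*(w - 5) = w^3 - 13*w^2 + 40*w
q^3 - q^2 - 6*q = q*(q - 3)*(q + 2)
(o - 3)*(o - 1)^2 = o^3 - 5*o^2 + 7*o - 3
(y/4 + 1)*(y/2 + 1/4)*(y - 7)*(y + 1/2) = y^4/8 - y^3/4 - 123*y^2/32 - 115*y/32 - 7/8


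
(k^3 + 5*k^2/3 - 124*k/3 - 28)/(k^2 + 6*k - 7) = (k^2 - 16*k/3 - 4)/(k - 1)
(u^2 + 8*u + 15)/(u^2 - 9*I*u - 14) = (u^2 + 8*u + 15)/(u^2 - 9*I*u - 14)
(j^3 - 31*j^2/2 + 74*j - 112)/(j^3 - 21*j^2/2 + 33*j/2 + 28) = (j - 4)/(j + 1)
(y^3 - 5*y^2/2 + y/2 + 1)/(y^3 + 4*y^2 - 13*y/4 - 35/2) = 2*(2*y^2 - y - 1)/(4*y^2 + 24*y + 35)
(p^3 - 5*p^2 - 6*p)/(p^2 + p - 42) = p*(p + 1)/(p + 7)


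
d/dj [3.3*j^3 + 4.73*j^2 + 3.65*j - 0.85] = 9.9*j^2 + 9.46*j + 3.65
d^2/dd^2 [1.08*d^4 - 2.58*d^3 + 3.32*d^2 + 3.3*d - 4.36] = 12.96*d^2 - 15.48*d + 6.64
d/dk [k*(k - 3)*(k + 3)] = 3*k^2 - 9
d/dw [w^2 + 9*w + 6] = 2*w + 9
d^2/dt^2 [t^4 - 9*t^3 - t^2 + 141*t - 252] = 12*t^2 - 54*t - 2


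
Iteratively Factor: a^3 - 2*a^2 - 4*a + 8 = (a - 2)*(a^2 - 4) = (a - 2)*(a + 2)*(a - 2)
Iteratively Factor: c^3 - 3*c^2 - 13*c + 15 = (c + 3)*(c^2 - 6*c + 5) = (c - 5)*(c + 3)*(c - 1)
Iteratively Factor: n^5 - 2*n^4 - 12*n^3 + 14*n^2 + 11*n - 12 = (n + 3)*(n^4 - 5*n^3 + 3*n^2 + 5*n - 4) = (n - 1)*(n + 3)*(n^3 - 4*n^2 - n + 4) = (n - 1)*(n + 1)*(n + 3)*(n^2 - 5*n + 4) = (n - 1)^2*(n + 1)*(n + 3)*(n - 4)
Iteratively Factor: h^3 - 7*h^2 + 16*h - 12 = (h - 3)*(h^2 - 4*h + 4) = (h - 3)*(h - 2)*(h - 2)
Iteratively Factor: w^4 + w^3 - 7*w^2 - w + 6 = (w - 2)*(w^3 + 3*w^2 - w - 3) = (w - 2)*(w + 1)*(w^2 + 2*w - 3) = (w - 2)*(w - 1)*(w + 1)*(w + 3)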